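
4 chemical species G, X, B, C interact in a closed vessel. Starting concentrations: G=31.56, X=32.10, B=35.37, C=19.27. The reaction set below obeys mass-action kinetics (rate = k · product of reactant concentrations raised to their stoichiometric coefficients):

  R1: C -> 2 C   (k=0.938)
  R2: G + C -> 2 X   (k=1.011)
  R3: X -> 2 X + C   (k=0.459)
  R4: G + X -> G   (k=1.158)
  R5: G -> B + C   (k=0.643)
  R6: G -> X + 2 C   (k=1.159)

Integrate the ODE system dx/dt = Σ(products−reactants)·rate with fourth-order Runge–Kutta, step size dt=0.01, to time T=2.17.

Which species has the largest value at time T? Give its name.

Dominant species at T: C

RK4 with dt=0.01: 217 steps to T=2.17. Trajectory (selected grid times):
t=0.00: G=31.56 X=32.10 B=35.37 C=19.27
t=0.24: G=2.89 X=16.58 B=36.93 C=6.34
t=0.48: G=0.32 X=17.23 B=37.12 C=8.63
t=0.72: G=0.02 X=19.25 B=37.14 C=12.84
t=0.96: G=0.00 X=21.50 B=37.14 C=18.58
t=1.21: G=0.00 X=24.11 B=37.14 C=26.43
t=1.45: G=0.00 X=26.92 B=37.14 C=36.25
t=1.69: G=0.00 X=30.05 B=37.14 C=48.91
t=1.93: G=0.00 X=33.55 B=37.14 C=65.17
t=2.17: G=0.00 X=37.46 B=37.14 C=86.00
At T=2.17: G=0.00 X=37.46 B=37.14 C=86.00; the largest is C.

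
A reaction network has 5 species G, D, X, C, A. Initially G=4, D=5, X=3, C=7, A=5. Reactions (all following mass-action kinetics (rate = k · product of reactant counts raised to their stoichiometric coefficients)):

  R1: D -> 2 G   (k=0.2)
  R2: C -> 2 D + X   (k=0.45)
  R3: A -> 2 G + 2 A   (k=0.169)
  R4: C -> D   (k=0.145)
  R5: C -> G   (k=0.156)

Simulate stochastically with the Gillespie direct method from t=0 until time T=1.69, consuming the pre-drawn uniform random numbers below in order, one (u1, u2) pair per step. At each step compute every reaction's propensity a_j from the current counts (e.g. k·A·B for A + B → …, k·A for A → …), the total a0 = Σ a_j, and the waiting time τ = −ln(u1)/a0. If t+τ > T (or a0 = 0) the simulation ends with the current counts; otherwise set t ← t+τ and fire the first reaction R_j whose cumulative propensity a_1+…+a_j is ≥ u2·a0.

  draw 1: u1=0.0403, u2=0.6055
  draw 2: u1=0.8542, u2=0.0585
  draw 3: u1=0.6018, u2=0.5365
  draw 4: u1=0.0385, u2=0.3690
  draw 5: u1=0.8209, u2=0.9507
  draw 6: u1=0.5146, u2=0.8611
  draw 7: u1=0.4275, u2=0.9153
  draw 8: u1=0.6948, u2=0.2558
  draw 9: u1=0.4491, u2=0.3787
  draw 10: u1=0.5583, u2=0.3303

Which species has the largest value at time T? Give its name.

t=0.000: G=4 D=5 X=3 C=7 A=5
Draw 1: a1=1.000, a2=3.150, a3=0.845, a4=1.015, a5=1.092, a0=7.102; τ=−ln(0.0403)/7.102=0.452 → t=0.452; u2·a0=0.6055·7.102=4.300; a1+a2=4.150 < 4.300 ≤ a1+…+a3=4.995 → R3 fires; G=6 D=5 X=3 C=7 A=6
Draw 2: a1=1.000, a2=3.150, a3=1.014, a4=1.015, a5=1.092, a0=7.271; τ=−ln(0.8542)/7.271=0.022 → t=0.474; u2·a0=0.0585·7.271=0.425 ≤ a1=1.000 → R1 fires; G=8 D=4 X=3 C=7 A=6
Draw 3: a1=0.800, a2=3.150, a3=1.014, a4=1.015, a5=1.092, a0=7.071; τ=−ln(0.6018)/7.071=0.072 → t=0.546; u2·a0=0.5365·7.071=3.794; a1=0.800 < 3.794 ≤ a1+a2=3.950 → R2 fires; G=8 D=6 X=4 C=6 A=6
Draw 4: a1=1.200, a2=2.700, a3=1.014, a4=0.870, a5=0.936, a0=6.720; τ=−ln(0.0385)/6.720=0.485 → t=1.030; u2·a0=0.3690·6.720=2.480; a1=1.200 < 2.480 ≤ a1+a2=3.900 → R2 fires; G=8 D=8 X=5 C=5 A=6
Draw 5: a1=1.600, a2=2.250, a3=1.014, a4=0.725, a5=0.780, a0=6.369; τ=−ln(0.8209)/6.369=0.031 → t=1.061; u2·a0=0.9507·6.369=6.055; a1+…+a4=5.589 < 6.055 ≤ a1+…+a5=6.369 → R5 fires; G=9 D=8 X=5 C=4 A=6
Draw 6: a1=1.600, a2=1.800, a3=1.014, a4=0.580, a5=0.624, a0=5.618; τ=−ln(0.5146)/5.618=0.118 → t=1.180; u2·a0=0.8611·5.618=4.838; a1+…+a3=4.414 < 4.838 ≤ a1+…+a4=4.994 → R4 fires; G=9 D=9 X=5 C=3 A=6
Draw 7: a1=1.800, a2=1.350, a3=1.014, a4=0.435, a5=0.468, a0=5.067; τ=−ln(0.4275)/5.067=0.168 → t=1.347; u2·a0=0.9153·5.067=4.638; a1+…+a4=4.599 < 4.638 ≤ a1+…+a5=5.067 → R5 fires; G=10 D=9 X=5 C=2 A=6
Draw 8: a1=1.800, a2=0.900, a3=1.014, a4=0.290, a5=0.312, a0=4.316; τ=−ln(0.6948)/4.316=0.084 → t=1.432; u2·a0=0.2558·4.316=1.104 ≤ a1=1.800 → R1 fires; G=12 D=8 X=5 C=2 A=6
Draw 9: a1=1.600, a2=0.900, a3=1.014, a4=0.290, a5=0.312, a0=4.116; τ=−ln(0.4491)/4.116=0.194 → t=1.626; u2·a0=0.3787·4.116=1.559 ≤ a1=1.600 → R1 fires; G=14 D=7 X=5 C=2 A=6
Draw 10: a1=1.400, a2=0.900, a3=1.014, a4=0.290, a5=0.312, a0=3.916; τ=−ln(0.5583)/3.916=0.149 → t=1.775 > T=1.69: stop.
At T=1.69: G=14 D=7 X=5 C=2 A=6; the largest is G.

Dominant species at T: G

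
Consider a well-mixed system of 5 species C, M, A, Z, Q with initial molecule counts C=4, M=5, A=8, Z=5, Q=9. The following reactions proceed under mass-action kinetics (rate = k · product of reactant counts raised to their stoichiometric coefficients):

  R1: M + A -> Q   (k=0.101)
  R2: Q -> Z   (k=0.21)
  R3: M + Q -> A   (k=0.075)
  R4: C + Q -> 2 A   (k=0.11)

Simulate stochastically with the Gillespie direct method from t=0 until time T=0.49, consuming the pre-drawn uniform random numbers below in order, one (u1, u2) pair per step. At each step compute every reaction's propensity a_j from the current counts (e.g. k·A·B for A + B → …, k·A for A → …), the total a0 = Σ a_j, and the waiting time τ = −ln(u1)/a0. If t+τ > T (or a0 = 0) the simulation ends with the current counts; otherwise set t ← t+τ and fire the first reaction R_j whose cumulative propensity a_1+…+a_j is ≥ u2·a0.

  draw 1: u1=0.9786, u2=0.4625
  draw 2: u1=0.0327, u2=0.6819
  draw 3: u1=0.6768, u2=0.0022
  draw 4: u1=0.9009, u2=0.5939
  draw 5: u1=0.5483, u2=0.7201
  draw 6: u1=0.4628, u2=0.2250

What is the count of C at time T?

C at T = 2

t=0.000: C=4 M=5 A=8 Z=5 Q=9
Draw 1: a1=4.040, a2=1.890, a3=3.375, a4=3.960, a0=13.265; τ=−ln(0.9786)/13.265=0.002 → t=0.002; u2·a0=0.4625·13.265=6.135; a1+a2=5.930 < 6.135 ≤ a1+…+a3=9.305 → R3 fires; C=4 M=4 A=9 Z=5 Q=8
Draw 2: a1=3.636, a2=1.680, a3=2.400, a4=3.520, a0=11.236; τ=−ln(0.0327)/11.236=0.304 → t=0.306; u2·a0=0.6819·11.236=7.662; a1+a2=5.316 < 7.662 ≤ a1+…+a3=7.716 → R3 fires; C=4 M=3 A=10 Z=5 Q=7
Draw 3: a1=3.030, a2=1.470, a3=1.575, a4=3.080, a0=9.155; τ=−ln(0.6768)/9.155=0.043 → t=0.349; u2·a0=0.0022·9.155=0.020 ≤ a1=3.030 → R1 fires; C=4 M=2 A=9 Z=5 Q=8
Draw 4: a1=1.818, a2=1.680, a3=1.200, a4=3.520, a0=8.218; τ=−ln(0.9009)/8.218=0.013 → t=0.361; u2·a0=0.5939·8.218=4.881; a1+…+a3=4.698 < 4.881 ≤ a1+…+a4=8.218 → R4 fires; C=3 M=2 A=11 Z=5 Q=7
Draw 5: a1=2.222, a2=1.470, a3=1.050, a4=2.310, a0=7.052; τ=−ln(0.5483)/7.052=0.085 → t=0.447; u2·a0=0.7201·7.052=5.078; a1+…+a3=4.742 < 5.078 ≤ a1+…+a4=7.052 → R4 fires; C=2 M=2 A=13 Z=5 Q=6
Draw 6: a1=2.626, a2=1.260, a3=0.900, a4=1.320, a0=6.106; τ=−ln(0.4628)/6.106=0.126 → t=0.573 > T=0.49: stop.
Read off C at T=0.49: 2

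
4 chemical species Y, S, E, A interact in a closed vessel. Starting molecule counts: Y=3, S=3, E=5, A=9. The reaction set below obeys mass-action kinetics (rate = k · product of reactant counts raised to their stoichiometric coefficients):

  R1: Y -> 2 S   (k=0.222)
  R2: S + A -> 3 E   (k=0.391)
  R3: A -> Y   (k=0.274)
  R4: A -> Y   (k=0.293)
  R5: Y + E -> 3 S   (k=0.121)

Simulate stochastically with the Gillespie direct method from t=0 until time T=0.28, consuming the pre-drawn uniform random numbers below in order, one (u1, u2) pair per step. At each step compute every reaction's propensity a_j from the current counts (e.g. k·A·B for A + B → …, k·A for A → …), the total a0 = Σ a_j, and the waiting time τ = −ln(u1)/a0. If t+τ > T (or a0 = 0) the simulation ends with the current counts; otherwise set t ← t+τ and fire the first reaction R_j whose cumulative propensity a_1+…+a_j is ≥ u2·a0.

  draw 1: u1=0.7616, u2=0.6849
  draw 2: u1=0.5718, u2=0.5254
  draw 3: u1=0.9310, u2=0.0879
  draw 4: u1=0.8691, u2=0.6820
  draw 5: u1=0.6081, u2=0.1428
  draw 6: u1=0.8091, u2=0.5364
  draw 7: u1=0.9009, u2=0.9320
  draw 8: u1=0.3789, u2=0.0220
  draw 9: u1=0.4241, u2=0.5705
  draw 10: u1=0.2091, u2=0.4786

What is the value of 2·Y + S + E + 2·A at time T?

Check how each reaction changes W = 2·Y + S + E + 2·A (weight of products minus weight of reactants):
R1: Y -> 2 S: (1·2) − (2·1) = 2 − 2 = 0
R2: S + A -> 3 E: (1·3) − (1·1 + 2·1) = 3 − 3 = 0
R3: A -> Y: (2·1) − (2·1) = 2 − 2 = 0
R4: A -> Y: (2·1) − (2·1) = 2 − 2 = 0
R5: Y + E -> 3 S: (1·3) − (2·1 + 1·1) = 3 − 3 = 0
Every reaction leaves W unchanged, so W is conserved and no simulation is needed: W(T) = W(0) = 2·3 + 3 + 5 + 2·9 = 32

Value at T = 32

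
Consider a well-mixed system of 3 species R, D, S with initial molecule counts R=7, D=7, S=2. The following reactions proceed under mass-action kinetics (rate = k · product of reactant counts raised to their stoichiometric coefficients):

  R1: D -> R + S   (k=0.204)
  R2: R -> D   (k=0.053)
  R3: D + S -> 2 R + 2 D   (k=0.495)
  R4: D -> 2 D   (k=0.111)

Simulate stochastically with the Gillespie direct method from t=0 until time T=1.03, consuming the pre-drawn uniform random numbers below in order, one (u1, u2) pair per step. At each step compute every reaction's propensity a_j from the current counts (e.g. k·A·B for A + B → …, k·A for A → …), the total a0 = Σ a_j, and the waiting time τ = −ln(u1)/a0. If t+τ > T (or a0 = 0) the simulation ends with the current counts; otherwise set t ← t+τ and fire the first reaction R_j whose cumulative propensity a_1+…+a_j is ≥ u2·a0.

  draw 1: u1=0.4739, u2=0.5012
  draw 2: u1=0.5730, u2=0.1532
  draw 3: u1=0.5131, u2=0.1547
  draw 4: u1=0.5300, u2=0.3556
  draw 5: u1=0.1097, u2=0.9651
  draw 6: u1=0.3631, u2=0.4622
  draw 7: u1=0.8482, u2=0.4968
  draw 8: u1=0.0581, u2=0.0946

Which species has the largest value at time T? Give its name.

Dominant species at T: R

t=0.000: R=7 D=7 S=2
Draw 1: a1=1.428, a2=0.371, a3=6.930, a4=0.777, a0=9.506; τ=−ln(0.4739)/9.506=0.079 → t=0.079; u2·a0=0.5012·9.506=4.764; a1+a2=1.799 < 4.764 ≤ a1+…+a3=8.729 → R3 fires; R=9 D=8 S=1
Draw 2: a1=1.632, a2=0.477, a3=3.960, a4=0.888, a0=6.957; τ=−ln(0.5730)/6.957=0.080 → t=0.159; u2·a0=0.1532·6.957=1.066 ≤ a1=1.632 → R1 fires; R=10 D=7 S=2
Draw 3: a1=1.428, a2=0.530, a3=6.930, a4=0.777, a0=9.665; τ=−ln(0.5131)/9.665=0.069 → t=0.228; u2·a0=0.1547·9.665=1.495; a1=1.428 < 1.495 ≤ a1+a2=1.958 → R2 fires; R=9 D=8 S=2
Draw 4: a1=1.632, a2=0.477, a3=7.920, a4=0.888, a0=10.917; τ=−ln(0.5300)/10.917=0.058 → t=0.286; u2·a0=0.3556·10.917=3.882; a1+a2=2.109 < 3.882 ≤ a1+…+a3=10.029 → R3 fires; R=11 D=9 S=1
Draw 5: a1=1.836, a2=0.583, a3=4.455, a4=0.999, a0=7.873; τ=−ln(0.1097)/7.873=0.281 → t=0.567; u2·a0=0.9651·7.873=7.598; a1+…+a3=6.874 < 7.598 ≤ a1+…+a4=7.873 → R4 fires; R=11 D=10 S=1
Draw 6: a1=2.040, a2=0.583, a3=4.950, a4=1.110, a0=8.683; τ=−ln(0.3631)/8.683=0.117 → t=0.683; u2·a0=0.4622·8.683=4.013; a1+a2=2.623 < 4.013 ≤ a1+…+a3=7.573 → R3 fires; R=13 D=11 S=0
Draw 7: a1=2.244, a2=0.689, a3=0.000, a4=1.221, a0=4.154; τ=−ln(0.8482)/4.154=0.040 → t=0.723; u2·a0=0.4968·4.154=2.064 ≤ a1=2.244 → R1 fires; R=14 D=10 S=1
Draw 8: a1=2.040, a2=0.742, a3=4.950, a4=1.110, a0=8.842; τ=−ln(0.0581)/8.842=0.322 → t=1.045 > T=1.03: stop.
At T=1.03: R=14 D=10 S=1; the largest is R.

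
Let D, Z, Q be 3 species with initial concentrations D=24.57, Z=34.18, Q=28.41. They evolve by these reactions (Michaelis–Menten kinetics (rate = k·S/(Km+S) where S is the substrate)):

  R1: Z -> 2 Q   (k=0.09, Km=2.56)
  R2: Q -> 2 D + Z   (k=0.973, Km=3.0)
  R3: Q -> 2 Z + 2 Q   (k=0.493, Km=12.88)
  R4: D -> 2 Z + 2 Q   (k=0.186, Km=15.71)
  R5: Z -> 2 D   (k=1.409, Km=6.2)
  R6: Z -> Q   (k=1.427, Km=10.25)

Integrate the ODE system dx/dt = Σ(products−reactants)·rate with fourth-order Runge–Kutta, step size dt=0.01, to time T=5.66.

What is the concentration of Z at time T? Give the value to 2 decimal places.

RK4 with dt=0.01: 566 steps to T=5.66. Trajectory (selected grid times):
t=0.00: D=24.57 Z=34.18 Q=28.41
t=0.63: D=27.11 Z=33.82 Q=29.01
t=1.26: D=29.64 Z=33.46 Q=29.62
t=1.89: D=32.18 Z=33.12 Q=30.22
t=2.52: D=34.71 Z=32.79 Q=30.84
t=3.14: D=37.20 Z=32.47 Q=31.44
t=3.77: D=39.72 Z=32.16 Q=32.05
t=4.40: D=42.25 Z=31.86 Q=32.67
t=5.03: D=44.77 Z=31.57 Q=33.29
t=5.66: D=47.29 Z=31.28 Q=33.91
Read off Z at T=5.66: 31.28

Z at T = 31.28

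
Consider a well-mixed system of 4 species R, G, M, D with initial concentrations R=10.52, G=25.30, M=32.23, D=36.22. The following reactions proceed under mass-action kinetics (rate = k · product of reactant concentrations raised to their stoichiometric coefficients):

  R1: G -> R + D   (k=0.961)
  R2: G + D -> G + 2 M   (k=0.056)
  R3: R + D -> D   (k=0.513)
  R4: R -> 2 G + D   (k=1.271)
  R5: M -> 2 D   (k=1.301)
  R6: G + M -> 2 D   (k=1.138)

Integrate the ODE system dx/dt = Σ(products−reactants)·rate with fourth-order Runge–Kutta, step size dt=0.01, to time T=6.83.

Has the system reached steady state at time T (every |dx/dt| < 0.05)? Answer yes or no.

RK4 with dt=0.01: 683 steps to T=6.83. Trajectory (selected grid times):
t=0.00: R=10.52 G=25.30 M=32.23 D=36.22
t=0.76: R=0.00 G=0.00 M=5.55 D=103.80
t=1.52: R=0.00 G=0.00 M=2.07 D=110.77
t=2.28: R=0.00 G=0.00 M=0.77 D=113.36
t=3.04: R=0.00 G=0.00 M=0.29 D=114.33
t=3.79: R=0.00 G=0.00 M=0.11 D=114.69
t=4.55: R=0.00 G=0.00 M=0.04 D=114.82
t=5.31: R=0.00 G=0.00 M=0.01 D=114.87
t=6.07: R=0.00 G=0.00 M=0.01 D=114.89
t=6.83: R=0.00 G=0.00 M=0.00 D=114.90
Rates at T: R1=0.0000, R2=0.0000, R3=0.0000, R4=0.0000, R5=0.0027, R6=0.0000
dx/dt at T (Σ net stoichiometry × rate): R=-0.0000, G=-0.0000, M=-0.0027, D=+0.0054
Largest |dx/dt| is |+0.0054| (D) < 0.05 → steady.

Steady state at T: yes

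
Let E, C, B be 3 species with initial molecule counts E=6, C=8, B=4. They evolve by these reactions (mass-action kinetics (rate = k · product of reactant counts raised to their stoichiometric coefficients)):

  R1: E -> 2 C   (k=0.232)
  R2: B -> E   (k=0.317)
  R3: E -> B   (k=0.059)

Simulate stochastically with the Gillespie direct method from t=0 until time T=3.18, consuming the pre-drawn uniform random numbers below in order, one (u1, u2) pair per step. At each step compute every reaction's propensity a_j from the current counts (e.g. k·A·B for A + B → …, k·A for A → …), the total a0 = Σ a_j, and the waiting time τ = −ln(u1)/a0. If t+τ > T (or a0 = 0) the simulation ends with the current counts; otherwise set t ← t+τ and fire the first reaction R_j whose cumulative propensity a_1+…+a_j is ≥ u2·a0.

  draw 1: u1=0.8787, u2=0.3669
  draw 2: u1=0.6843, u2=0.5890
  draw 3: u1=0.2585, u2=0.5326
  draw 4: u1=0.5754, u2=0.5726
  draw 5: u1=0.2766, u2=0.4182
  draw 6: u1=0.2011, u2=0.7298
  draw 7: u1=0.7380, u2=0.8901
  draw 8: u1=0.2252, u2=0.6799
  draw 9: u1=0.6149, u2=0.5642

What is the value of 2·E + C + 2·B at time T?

Check how each reaction changes W = 2·E + C + 2·B (weight of products minus weight of reactants):
R1: E -> 2 C: (1·2) − (2·1) = 2 − 2 = 0
R2: B -> E: (2·1) − (2·1) = 2 − 2 = 0
R3: E -> B: (2·1) − (2·1) = 2 − 2 = 0
Every reaction leaves W unchanged, so W is conserved and no simulation is needed: W(T) = W(0) = 2·6 + 8 + 2·4 = 28

Value at T = 28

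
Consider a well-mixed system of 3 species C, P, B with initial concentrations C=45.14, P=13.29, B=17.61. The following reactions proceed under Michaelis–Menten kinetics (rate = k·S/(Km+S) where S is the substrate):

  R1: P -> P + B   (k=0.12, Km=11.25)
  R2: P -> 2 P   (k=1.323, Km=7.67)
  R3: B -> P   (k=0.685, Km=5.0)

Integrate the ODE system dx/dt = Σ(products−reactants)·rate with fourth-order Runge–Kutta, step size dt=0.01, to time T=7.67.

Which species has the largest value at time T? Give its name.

RK4 with dt=0.01: 767 steps to T=7.67. Trajectory (selected grid times):
t=0.00: C=45.14 P=13.29 B=17.61
t=0.85: C=45.14 P=14.47 B=17.21
t=1.70: C=45.14 P=15.66 B=16.82
t=2.56: C=45.14 P=16.89 B=16.43
t=3.41: C=45.14 P=18.11 B=16.05
t=4.26: C=45.14 P=19.36 B=15.67
t=5.11: C=45.14 P=20.61 B=15.29
t=5.97: C=45.14 P=21.89 B=14.92
t=6.82: C=45.14 P=23.16 B=14.55
t=7.67: C=45.14 P=24.44 B=14.19
At T=7.67: C=45.14 P=24.44 B=14.19; the largest is C.

Dominant species at T: C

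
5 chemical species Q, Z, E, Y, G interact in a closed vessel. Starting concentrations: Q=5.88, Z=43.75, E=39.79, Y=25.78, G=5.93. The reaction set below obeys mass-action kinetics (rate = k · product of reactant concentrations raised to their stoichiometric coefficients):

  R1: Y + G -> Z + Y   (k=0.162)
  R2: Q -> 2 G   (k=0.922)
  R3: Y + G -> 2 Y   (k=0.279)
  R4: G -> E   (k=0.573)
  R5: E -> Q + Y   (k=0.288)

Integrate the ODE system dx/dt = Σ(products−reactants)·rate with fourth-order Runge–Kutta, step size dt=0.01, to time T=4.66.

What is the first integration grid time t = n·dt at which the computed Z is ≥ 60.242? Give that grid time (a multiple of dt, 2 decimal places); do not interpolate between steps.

Threshold first reached at t = 2.70

RK4 with dt=0.01: 466 steps to T=4.66. Trajectory (selected grid times):
t=0.00: Q=5.88 Z=43.75 E=39.79 Y=25.78 G=5.93
t=0.52: Q=8.05 Z=47.95 E=34.69 Y=38.59 G=0.85
t=1.04: Q=8.81 Z=50.89 E=30.09 Y=48.51 G=0.75
t=1.55: Q=8.78 Z=53.92 E=26.16 Y=57.84 G=0.63
t=2.07: Q=8.32 Z=56.92 E=22.68 Y=66.65 G=0.52
t=2.59: Q=7.65 Z=59.71 E=19.66 Y=74.64 G=0.43
t=2.69: Q=7.51 Z=60.22 E=19.12 Y=76.07 G=0.41
t=2.70: Q=7.50 Z=60.28 E=19.07 Y=76.22 G=0.41
t=3.11: Q=6.90 Z=62.26 E=17.03 Y=81.77 G=0.35
t=3.62: Q=6.16 Z=64.51 E=14.79 Y=87.97 G=0.29
t=4.14: Q=5.45 Z=66.54 E=12.81 Y=93.53 G=0.24
t=4.66: Q=4.78 Z=68.33 E=11.09 Y=98.40 G=0.20
Z(2.69)=60.225 < 60.242 but Z(2.70)=60.275 ≥ 60.242, so the first grid time is t=2.70.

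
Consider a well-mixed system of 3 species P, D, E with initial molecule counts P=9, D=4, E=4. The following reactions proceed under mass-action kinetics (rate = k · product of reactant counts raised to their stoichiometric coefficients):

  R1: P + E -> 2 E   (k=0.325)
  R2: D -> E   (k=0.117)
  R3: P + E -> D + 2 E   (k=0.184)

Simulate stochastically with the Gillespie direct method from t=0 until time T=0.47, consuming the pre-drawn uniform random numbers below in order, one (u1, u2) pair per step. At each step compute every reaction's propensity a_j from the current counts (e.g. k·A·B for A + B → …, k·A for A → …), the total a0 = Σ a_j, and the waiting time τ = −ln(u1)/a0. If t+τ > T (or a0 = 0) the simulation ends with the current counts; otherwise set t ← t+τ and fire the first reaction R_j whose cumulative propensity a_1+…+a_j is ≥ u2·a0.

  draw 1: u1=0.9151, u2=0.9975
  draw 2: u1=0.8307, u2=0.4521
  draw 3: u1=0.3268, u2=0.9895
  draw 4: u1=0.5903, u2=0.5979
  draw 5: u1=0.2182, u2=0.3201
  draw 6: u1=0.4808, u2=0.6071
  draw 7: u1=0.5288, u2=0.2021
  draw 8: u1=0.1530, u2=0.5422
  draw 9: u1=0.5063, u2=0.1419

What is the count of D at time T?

D at T = 6

t=0.000: P=9 D=4 E=4
Draw 1: a1=11.700, a2=0.468, a3=6.624, a0=18.792; τ=−ln(0.9151)/18.792=0.005 → t=0.005; u2·a0=0.9975·18.792=18.745; a1+a2=12.168 < 18.745 ≤ a1+…+a3=18.792 → R3 fires; P=8 D=5 E=5
Draw 2: a1=13.000, a2=0.585, a3=7.360, a0=20.945; τ=−ln(0.8307)/20.945=0.009 → t=0.014; u2·a0=0.4521·20.945=9.469 ≤ a1=13.000 → R1 fires; P=7 D=5 E=6
Draw 3: a1=13.650, a2=0.585, a3=7.728, a0=21.963; τ=−ln(0.3268)/21.963=0.051 → t=0.064; u2·a0=0.9895·21.963=21.732; a1+a2=14.235 < 21.732 ≤ a1+…+a3=21.963 → R3 fires; P=6 D=6 E=7
Draw 4: a1=13.650, a2=0.702, a3=7.728, a0=22.080; τ=−ln(0.5903)/22.080=0.024 → t=0.088; u2·a0=0.5979·22.080=13.202 ≤ a1=13.650 → R1 fires; P=5 D=6 E=8
Draw 5: a1=13.000, a2=0.702, a3=7.360, a0=21.062; τ=−ln(0.2182)/21.062=0.072 → t=0.161; u2·a0=0.3201·21.062=6.742 ≤ a1=13.000 → R1 fires; P=4 D=6 E=9
Draw 6: a1=11.700, a2=0.702, a3=6.624, a0=19.026; τ=−ln(0.4808)/19.026=0.038 → t=0.199; u2·a0=0.6071·19.026=11.551 ≤ a1=11.700 → R1 fires; P=3 D=6 E=10
Draw 7: a1=9.750, a2=0.702, a3=5.520, a0=15.972; τ=−ln(0.5288)/15.972=0.040 → t=0.239; u2·a0=0.2021·15.972=3.228 ≤ a1=9.750 → R1 fires; P=2 D=6 E=11
Draw 8: a1=7.150, a2=0.702, a3=4.048, a0=11.900; τ=−ln(0.1530)/11.900=0.158 → t=0.397; u2·a0=0.5422·11.900=6.452 ≤ a1=7.150 → R1 fires; P=1 D=6 E=12
Draw 9: a1=3.900, a2=0.702, a3=2.208, a0=6.810; τ=−ln(0.5063)/6.810=0.100 → t=0.497 > T=0.47: stop.
Read off D at T=0.47: 6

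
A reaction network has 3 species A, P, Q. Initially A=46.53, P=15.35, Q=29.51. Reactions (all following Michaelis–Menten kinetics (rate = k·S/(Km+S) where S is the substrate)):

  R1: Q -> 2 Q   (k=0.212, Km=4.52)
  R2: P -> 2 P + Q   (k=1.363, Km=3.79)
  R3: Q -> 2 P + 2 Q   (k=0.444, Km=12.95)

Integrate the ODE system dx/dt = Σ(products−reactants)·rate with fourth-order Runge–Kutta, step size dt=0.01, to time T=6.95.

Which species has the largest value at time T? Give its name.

Dominant species at T: A

RK4 with dt=0.01: 695 steps to T=6.95. Trajectory (selected grid times):
t=0.00: A=46.53 P=15.35 Q=29.51
t=0.77: A=46.53 P=16.68 Q=30.74
t=1.54: A=46.53 P=18.02 Q=31.99
t=2.32: A=46.53 P=19.40 Q=33.26
t=3.09: A=46.53 P=20.78 Q=34.54
t=3.86: A=46.53 P=22.17 Q=35.82
t=4.63: A=46.53 P=23.58 Q=37.12
t=5.41: A=46.53 P=25.01 Q=38.45
t=6.18: A=46.53 P=26.44 Q=39.76
t=6.95: A=46.53 P=27.88 Q=41.09
At T=6.95: A=46.53 P=27.88 Q=41.09; the largest is A.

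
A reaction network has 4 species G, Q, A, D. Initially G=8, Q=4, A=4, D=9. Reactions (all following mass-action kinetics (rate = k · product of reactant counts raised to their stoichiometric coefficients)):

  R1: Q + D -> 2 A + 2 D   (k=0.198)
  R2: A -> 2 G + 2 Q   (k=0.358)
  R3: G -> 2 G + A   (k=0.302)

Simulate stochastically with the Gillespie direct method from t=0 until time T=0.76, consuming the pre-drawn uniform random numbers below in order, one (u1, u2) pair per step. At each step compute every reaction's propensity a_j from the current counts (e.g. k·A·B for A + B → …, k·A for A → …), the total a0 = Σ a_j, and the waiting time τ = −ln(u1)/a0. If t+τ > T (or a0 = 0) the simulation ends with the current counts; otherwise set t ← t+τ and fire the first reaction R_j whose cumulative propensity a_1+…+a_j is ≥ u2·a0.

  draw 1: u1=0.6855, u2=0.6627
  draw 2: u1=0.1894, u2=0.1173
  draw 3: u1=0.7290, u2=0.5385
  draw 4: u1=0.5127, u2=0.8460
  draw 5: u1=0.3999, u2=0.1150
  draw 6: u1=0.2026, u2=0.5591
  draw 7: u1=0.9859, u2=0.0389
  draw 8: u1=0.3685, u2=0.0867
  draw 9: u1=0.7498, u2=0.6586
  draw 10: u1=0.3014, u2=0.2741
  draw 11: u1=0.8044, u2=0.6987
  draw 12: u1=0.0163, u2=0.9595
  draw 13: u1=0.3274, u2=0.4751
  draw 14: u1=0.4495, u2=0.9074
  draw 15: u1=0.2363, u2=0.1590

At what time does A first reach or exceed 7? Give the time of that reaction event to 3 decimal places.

Threshold first reached at t = 0.168

t=0.000: G=8 Q=4 A=4 D=9
Draw 1: a1=7.128, a2=1.432, a3=2.416, a0=10.976; τ=−ln(0.6855)/10.976=0.034 → t=0.034; u2·a0=0.6627·10.976=7.274; a1=7.128 < 7.274 ≤ a1+a2=8.560 → R2 fires; G=10 Q=6 A=3 D=9
Draw 2: a1=10.692, a2=1.074, a3=3.020, a0=14.786; τ=−ln(0.1894)/14.786=0.113 → t=0.147; u2·a0=0.1173·14.786=1.734 ≤ a1=10.692 → R1 fires; G=10 Q=5 A=5 D=10
Draw 3: a1=9.900, a2=1.790, a3=3.020, a0=14.710; τ=−ln(0.7290)/14.710=0.021 → t=0.168; u2·a0=0.5385·14.710=7.921 ≤ a1=9.900 → R1 fires; G=10 Q=4 A=7 D=11
Draw 4: a1=8.712, a2=2.506, a3=3.020, a0=14.238; τ=−ln(0.5127)/14.238=0.047 → t=0.215; u2·a0=0.8460·14.238=12.045; a1+a2=11.218 < 12.045 ≤ a1+…+a3=14.238 → R3 fires; G=11 Q=4 A=8 D=11
Draw 5: a1=8.712, a2=2.864, a3=3.322, a0=14.898; τ=−ln(0.3999)/14.898=0.062 → t=0.277; u2·a0=0.1150·14.898=1.713 ≤ a1=8.712 → R1 fires; G=11 Q=3 A=10 D=12
Draw 6: a1=7.128, a2=3.580, a3=3.322, a0=14.030; τ=−ln(0.2026)/14.030=0.114 → t=0.391; u2·a0=0.5591·14.030=7.844; a1=7.128 < 7.844 ≤ a1+a2=10.708 → R2 fires; G=13 Q=5 A=9 D=12
Draw 7: a1=11.880, a2=3.222, a3=3.926, a0=19.028; τ=−ln(0.9859)/19.028=0.001 → t=0.391; u2·a0=0.0389·19.028=0.740 ≤ a1=11.880 → R1 fires; G=13 Q=4 A=11 D=13
Draw 8: a1=10.296, a2=3.938, a3=3.926, a0=18.160; τ=−ln(0.3685)/18.160=0.055 → t=0.446; u2·a0=0.0867·18.160=1.574 ≤ a1=10.296 → R1 fires; G=13 Q=3 A=13 D=14
Draw 9: a1=8.316, a2=4.654, a3=3.926, a0=16.896; τ=−ln(0.7498)/16.896=0.017 → t=0.463; u2·a0=0.6586·16.896=11.128; a1=8.316 < 11.128 ≤ a1+a2=12.970 → R2 fires; G=15 Q=5 A=12 D=14
Draw 10: a1=13.860, a2=4.296, a3=4.530, a0=22.686; τ=−ln(0.3014)/22.686=0.053 → t=0.516; u2·a0=0.2741·22.686=6.218 ≤ a1=13.860 → R1 fires; G=15 Q=4 A=14 D=15
Draw 11: a1=11.880, a2=5.012, a3=4.530, a0=21.422; τ=−ln(0.8044)/21.422=0.010 → t=0.526; u2·a0=0.6987·21.422=14.968; a1=11.880 < 14.968 ≤ a1+a2=16.892 → R2 fires; G=17 Q=6 A=13 D=15
Draw 12: a1=17.820, a2=4.654, a3=5.134, a0=27.608; τ=−ln(0.0163)/27.608=0.149 → t=0.676; u2·a0=0.9595·27.608=26.490; a1+a2=22.474 < 26.490 ≤ a1+…+a3=27.608 → R3 fires; G=18 Q=6 A=14 D=15
Draw 13: a1=17.820, a2=5.012, a3=5.436, a0=28.268; τ=−ln(0.3274)/28.268=0.039 → t=0.715; u2·a0=0.4751·28.268=13.430 ≤ a1=17.820 → R1 fires; G=18 Q=5 A=16 D=16
Draw 14: a1=15.840, a2=5.728, a3=5.436, a0=27.004; τ=−ln(0.4495)/27.004=0.030 → t=0.745; u2·a0=0.9074·27.004=24.503; a1+a2=21.568 < 24.503 ≤ a1+…+a3=27.004 → R3 fires; G=19 Q=5 A=17 D=16
Draw 15: a1=15.840, a2=6.086, a3=5.738, a0=27.664; τ=−ln(0.2363)/27.664=0.052 → t=0.797 > T=0.76: stop.
A first becomes ≥ 7 when it reaches 7 at the event at t=0.168.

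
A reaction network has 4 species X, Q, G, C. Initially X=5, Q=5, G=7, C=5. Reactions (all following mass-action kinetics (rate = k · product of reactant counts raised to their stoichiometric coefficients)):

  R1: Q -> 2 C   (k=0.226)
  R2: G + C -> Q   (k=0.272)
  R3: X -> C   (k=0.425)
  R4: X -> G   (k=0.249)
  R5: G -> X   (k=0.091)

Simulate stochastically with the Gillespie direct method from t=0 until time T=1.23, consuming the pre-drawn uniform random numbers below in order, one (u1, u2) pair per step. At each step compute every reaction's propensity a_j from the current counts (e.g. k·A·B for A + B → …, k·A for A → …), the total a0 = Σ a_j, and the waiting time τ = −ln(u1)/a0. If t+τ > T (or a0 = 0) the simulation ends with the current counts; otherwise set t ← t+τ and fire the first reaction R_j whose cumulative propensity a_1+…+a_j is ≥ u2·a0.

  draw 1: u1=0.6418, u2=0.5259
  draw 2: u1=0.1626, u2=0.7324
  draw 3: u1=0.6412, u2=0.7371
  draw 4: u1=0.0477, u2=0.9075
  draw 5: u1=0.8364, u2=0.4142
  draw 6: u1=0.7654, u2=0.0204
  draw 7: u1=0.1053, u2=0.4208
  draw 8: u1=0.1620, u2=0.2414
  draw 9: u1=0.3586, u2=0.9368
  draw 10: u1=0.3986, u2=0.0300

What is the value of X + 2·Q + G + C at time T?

Value at T = 27

Check how each reaction changes W = X + 2·Q + G + C (weight of products minus weight of reactants):
R1: Q -> 2 C: (1·2) − (2·1) = 2 − 2 = 0
R2: G + C -> Q: (2·1) − (1·1 + 1·1) = 2 − 2 = 0
R3: X -> C: (1·1) − (1·1) = 1 − 1 = 0
R4: X -> G: (1·1) − (1·1) = 1 − 1 = 0
R5: G -> X: (1·1) − (1·1) = 1 − 1 = 0
Every reaction leaves W unchanged, so W is conserved and no simulation is needed: W(T) = W(0) = 5 + 2·5 + 7 + 5 = 27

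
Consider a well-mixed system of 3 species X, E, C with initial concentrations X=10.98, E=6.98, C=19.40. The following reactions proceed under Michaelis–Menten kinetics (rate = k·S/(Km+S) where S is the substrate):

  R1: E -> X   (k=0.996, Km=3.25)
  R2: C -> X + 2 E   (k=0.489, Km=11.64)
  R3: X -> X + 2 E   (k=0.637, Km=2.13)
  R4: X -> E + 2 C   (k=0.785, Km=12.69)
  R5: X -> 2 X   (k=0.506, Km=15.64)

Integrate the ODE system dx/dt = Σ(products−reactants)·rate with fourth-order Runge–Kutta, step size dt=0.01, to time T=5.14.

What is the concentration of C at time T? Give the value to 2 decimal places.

C at T = 21.90

RK4 with dt=0.01: 514 steps to T=5.14. Trajectory (selected grid times):
t=0.00: X=10.98 E=6.98 C=19.40
t=0.57: X=11.46 E=7.76 C=19.65
t=1.14: X=11.95 E=8.53 C=19.90
t=1.71: X=12.45 E=9.30 C=20.16
t=2.28: X=12.96 E=10.08 C=20.43
t=2.86: X=13.48 E=10.87 C=20.72
t=3.43: X=14.00 E=11.65 C=21.00
t=4.00: X=14.53 E=12.43 C=21.30
t=4.57: X=15.06 E=13.21 C=21.60
t=5.14: X=15.60 E=14.00 C=21.90
Read off C at T=5.14: 21.90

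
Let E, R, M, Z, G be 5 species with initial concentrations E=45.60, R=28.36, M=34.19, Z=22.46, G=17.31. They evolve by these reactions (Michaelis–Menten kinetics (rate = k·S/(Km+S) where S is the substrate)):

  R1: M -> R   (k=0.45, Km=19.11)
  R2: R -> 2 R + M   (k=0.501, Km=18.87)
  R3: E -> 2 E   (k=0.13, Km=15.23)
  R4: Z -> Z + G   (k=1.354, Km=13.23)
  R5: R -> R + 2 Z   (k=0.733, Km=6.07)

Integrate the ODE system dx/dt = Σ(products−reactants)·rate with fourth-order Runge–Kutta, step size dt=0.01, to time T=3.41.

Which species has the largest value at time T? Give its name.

RK4 with dt=0.01: 341 steps to T=3.41. Trajectory (selected grid times):
t=0.00: E=45.60 R=28.36 M=34.19 Z=22.46 G=17.31
t=0.38: E=45.64 R=28.58 M=34.19 Z=22.92 G=17.64
t=0.76: E=45.67 R=28.81 M=34.20 Z=23.38 G=17.96
t=1.14: E=45.71 R=29.03 M=34.21 Z=23.84 G=18.29
t=1.52: E=45.75 R=29.26 M=34.21 Z=24.30 G=18.62
t=1.89: E=45.78 R=29.48 M=34.22 Z=24.75 G=18.95
t=2.27: E=45.82 R=29.70 M=34.22 Z=25.21 G=19.29
t=2.65: E=45.86 R=29.93 M=34.23 Z=25.68 G=19.62
t=3.03: E=45.90 R=30.16 M=34.24 Z=26.14 G=19.97
t=3.41: E=45.93 R=30.38 M=34.25 Z=26.60 G=20.31
At T=3.41: E=45.93 R=30.38 M=34.25 Z=26.60 G=20.31; the largest is E.

Dominant species at T: E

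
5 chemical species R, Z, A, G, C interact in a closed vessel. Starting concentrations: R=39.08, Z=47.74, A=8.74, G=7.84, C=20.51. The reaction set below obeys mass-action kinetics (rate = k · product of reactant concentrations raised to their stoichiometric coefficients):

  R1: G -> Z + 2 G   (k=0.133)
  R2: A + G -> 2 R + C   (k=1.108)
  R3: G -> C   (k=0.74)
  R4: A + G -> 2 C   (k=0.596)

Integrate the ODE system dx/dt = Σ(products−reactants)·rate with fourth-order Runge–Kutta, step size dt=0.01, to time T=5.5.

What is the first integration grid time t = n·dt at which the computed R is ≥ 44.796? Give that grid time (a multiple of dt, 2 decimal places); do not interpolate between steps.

RK4 with dt=0.01: 550 steps to T=5.5. Trajectory (selected grid times):
t=0.00: R=39.08 Z=47.74 A=8.74 G=7.84 C=20.51
t=0.08: R=44.69 Z=47.79 A=4.42 G=3.28 C=26.63
t=0.09: R=44.99 Z=47.80 A=4.19 G=3.03 C=26.97
t=0.61: R=48.18 Z=47.87 A=1.75 G=0.27 C=30.65
t=1.22: R=48.43 Z=47.87 A=1.55 G=0.04 C=30.96
t=1.83: R=48.46 Z=47.88 A=1.53 G=0.00 C=31.00
t=2.44: R=48.47 Z=47.88 A=1.52 G=0.00 C=31.01
t=3.06: R=48.47 Z=47.88 A=1.52 G=0.00 C=31.01
t=3.67: R=48.47 Z=47.88 A=1.52 G=0.00 C=31.01
t=4.28: R=48.47 Z=47.88 A=1.52 G=0.00 C=31.01
t=4.89: R=48.47 Z=47.88 A=1.52 G=0.00 C=31.01
t=5.50: R=48.47 Z=47.88 A=1.52 G=0.00 C=31.01
R(0.08)=44.694 < 44.796 but R(0.09)=44.995 ≥ 44.796, so the first grid time is t=0.09.

Threshold first reached at t = 0.09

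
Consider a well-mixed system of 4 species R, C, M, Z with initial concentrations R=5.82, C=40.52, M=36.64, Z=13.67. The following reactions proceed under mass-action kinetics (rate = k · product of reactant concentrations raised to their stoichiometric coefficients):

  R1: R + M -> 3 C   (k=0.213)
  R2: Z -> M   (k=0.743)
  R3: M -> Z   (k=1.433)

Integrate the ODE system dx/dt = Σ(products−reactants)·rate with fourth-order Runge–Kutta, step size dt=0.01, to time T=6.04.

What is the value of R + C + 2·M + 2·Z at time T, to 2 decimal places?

Value at T = 146.96

Check how each reaction changes W = R + C + 2·M + 2·Z (weight of products minus weight of reactants):
R1: R + M -> 3 C: (1·3) − (1·1 + 2·1) = 3 − 3 = 0
R2: Z -> M: (2·1) − (2·1) = 2 − 2 = 0
R3: M -> Z: (2·1) − (2·1) = 2 − 2 = 0
Every reaction leaves W unchanged, so W is conserved and no simulation is needed: W(T) = W(0) = 5.82 + 40.52 + 2·36.64 + 2·13.67 = 146.96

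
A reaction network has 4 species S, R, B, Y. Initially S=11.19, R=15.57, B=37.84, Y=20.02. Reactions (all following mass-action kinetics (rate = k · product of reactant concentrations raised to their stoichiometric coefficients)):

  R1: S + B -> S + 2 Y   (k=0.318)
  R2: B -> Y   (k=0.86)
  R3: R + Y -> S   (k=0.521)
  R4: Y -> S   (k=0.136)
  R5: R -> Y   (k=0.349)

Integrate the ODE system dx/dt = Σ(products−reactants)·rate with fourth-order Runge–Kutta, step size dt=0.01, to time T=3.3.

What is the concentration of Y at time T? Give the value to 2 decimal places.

RK4 with dt=0.01: 330 steps to T=3.3. Trajectory (selected grid times):
t=0.00: S=11.19 R=15.57 B=37.84 Y=20.02
t=0.37: S=29.11 R=0.00 B=1.46 Y=71.09
t=0.73: S=32.60 R=0.00 B=0.03 Y=70.33
t=1.10: S=36.05 R=0.00 B=0.00 Y=66.93
t=1.47: S=39.34 R=0.00 B=0.00 Y=63.65
t=1.83: S=42.38 R=0.00 B=0.00 Y=60.61
t=2.20: S=45.36 R=0.00 B=0.00 Y=57.63
t=2.57: S=48.18 R=0.00 B=0.00 Y=54.81
t=2.93: S=50.80 R=0.00 B=0.00 Y=52.19
t=3.30: S=53.36 R=0.00 B=0.00 Y=49.63
Read off Y at T=3.3: 49.63

Y at T = 49.63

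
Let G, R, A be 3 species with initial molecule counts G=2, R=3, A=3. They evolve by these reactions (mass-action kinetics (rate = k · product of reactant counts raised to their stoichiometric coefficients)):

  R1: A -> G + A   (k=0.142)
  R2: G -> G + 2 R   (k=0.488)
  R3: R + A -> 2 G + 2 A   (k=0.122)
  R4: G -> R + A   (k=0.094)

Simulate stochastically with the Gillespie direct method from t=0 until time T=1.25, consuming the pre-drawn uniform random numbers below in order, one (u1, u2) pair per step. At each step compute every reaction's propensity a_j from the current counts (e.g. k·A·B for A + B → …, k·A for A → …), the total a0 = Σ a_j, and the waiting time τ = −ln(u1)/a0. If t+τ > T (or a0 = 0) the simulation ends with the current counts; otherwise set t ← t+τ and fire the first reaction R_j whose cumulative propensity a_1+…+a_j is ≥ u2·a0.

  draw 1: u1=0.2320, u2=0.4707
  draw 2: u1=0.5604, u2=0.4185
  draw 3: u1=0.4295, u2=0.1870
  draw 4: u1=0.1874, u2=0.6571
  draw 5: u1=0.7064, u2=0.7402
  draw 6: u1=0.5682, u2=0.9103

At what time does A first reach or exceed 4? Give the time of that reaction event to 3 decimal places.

t=0.000: G=2 R=3 A=3
Draw 1: a1=0.426, a2=0.976, a3=1.098, a4=0.188, a0=2.688; τ=−ln(0.2320)/2.688=0.544 → t=0.544; u2·a0=0.4707·2.688=1.265; a1=0.426 < 1.265 ≤ a1+a2=1.402 → R2 fires; G=2 R=5 A=3
Draw 2: a1=0.426, a2=0.976, a3=1.830, a4=0.188, a0=3.420; τ=−ln(0.5604)/3.420=0.169 → t=0.713; u2·a0=0.4185·3.420=1.431; a1+a2=1.402 < 1.431 ≤ a1+…+a3=3.232 → R3 fires; G=4 R=4 A=4
Draw 3: a1=0.568, a2=1.952, a3=1.952, a4=0.376, a0=4.848; τ=−ln(0.4295)/4.848=0.174 → t=0.887; u2·a0=0.1870·4.848=0.907; a1=0.568 < 0.907 ≤ a1+a2=2.520 → R2 fires; G=4 R=6 A=4
Draw 4: a1=0.568, a2=1.952, a3=2.928, a4=0.376, a0=5.824; τ=−ln(0.1874)/5.824=0.288 → t=1.175; u2·a0=0.6571·5.824=3.827; a1+a2=2.520 < 3.827 ≤ a1+…+a3=5.448 → R3 fires; G=6 R=5 A=5
Draw 5: a1=0.710, a2=2.928, a3=3.050, a4=0.564, a0=7.252; τ=−ln(0.7064)/7.252=0.048 → t=1.223; u2·a0=0.7402·7.252=5.368; a1+a2=3.638 < 5.368 ≤ a1+…+a3=6.688 → R3 fires; G=8 R=4 A=6
Draw 6: a1=0.852, a2=3.904, a3=2.928, a4=0.752, a0=8.436; τ=−ln(0.5682)/8.436=0.067 → t=1.290 > T=1.25: stop.
A first becomes ≥ 4 when it reaches 4 at the event at t=0.713.

Threshold first reached at t = 0.713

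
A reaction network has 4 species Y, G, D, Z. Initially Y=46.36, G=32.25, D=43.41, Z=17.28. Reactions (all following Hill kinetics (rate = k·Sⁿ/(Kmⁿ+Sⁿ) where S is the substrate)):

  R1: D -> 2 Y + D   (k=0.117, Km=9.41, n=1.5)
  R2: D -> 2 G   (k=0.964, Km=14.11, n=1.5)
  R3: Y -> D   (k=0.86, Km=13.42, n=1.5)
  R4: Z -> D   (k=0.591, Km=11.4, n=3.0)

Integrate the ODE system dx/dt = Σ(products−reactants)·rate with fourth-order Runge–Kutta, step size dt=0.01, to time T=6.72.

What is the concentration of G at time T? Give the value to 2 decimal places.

G at T = 43.25

RK4 with dt=0.01: 672 steps to T=6.72. Trajectory (selected grid times):
t=0.00: Y=46.36 G=32.25 D=43.41 Z=17.28
t=0.75: Y=45.96 G=33.47 D=43.70 Z=16.94
t=1.49: Y=45.57 G=34.68 D=43.98 Z=16.61
t=2.24: Y=45.17 G=35.90 D=44.25 Z=16.27
t=2.99: Y=44.78 G=37.13 D=44.52 Z=15.95
t=3.73: Y=44.39 G=38.34 D=44.78 Z=15.63
t=4.48: Y=44.00 G=39.57 D=45.03 Z=15.31
t=5.23: Y=43.61 G=40.80 D=45.28 Z=15.00
t=5.97: Y=43.22 G=42.02 D=45.52 Z=14.70
t=6.72: Y=42.83 G=43.25 D=45.75 Z=14.40
Read off G at T=6.72: 43.25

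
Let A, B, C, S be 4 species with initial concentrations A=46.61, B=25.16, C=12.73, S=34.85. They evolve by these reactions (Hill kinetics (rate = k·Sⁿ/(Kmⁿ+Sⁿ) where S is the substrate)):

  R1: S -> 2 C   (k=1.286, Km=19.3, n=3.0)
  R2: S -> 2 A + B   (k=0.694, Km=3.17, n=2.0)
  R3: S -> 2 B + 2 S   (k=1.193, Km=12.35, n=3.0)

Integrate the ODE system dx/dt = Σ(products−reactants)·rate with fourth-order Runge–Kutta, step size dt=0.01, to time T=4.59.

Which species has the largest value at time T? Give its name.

Dominant species at T: A

RK4 with dt=0.01: 459 steps to T=4.59. Trajectory (selected grid times):
t=0.00: A=46.61 B=25.16 C=12.73 S=34.85
t=0.51: A=47.31 B=26.68 C=13.85 S=34.52
t=1.02: A=48.01 B=28.19 C=14.96 S=34.20
t=1.53: A=48.72 B=29.70 C=16.07 S=33.87
t=2.04: A=49.42 B=31.21 C=17.18 S=33.55
t=2.55: A=50.12 B=32.72 C=18.28 S=33.23
t=3.06: A=50.82 B=34.23 C=19.37 S=32.91
t=3.57: A=51.52 B=35.73 C=20.46 S=32.59
t=4.08: A=52.22 B=37.24 C=21.54 S=32.27
t=4.59: A=52.92 B=38.74 C=22.62 S=31.96
At T=4.59: A=52.92 B=38.74 C=22.62 S=31.96; the largest is A.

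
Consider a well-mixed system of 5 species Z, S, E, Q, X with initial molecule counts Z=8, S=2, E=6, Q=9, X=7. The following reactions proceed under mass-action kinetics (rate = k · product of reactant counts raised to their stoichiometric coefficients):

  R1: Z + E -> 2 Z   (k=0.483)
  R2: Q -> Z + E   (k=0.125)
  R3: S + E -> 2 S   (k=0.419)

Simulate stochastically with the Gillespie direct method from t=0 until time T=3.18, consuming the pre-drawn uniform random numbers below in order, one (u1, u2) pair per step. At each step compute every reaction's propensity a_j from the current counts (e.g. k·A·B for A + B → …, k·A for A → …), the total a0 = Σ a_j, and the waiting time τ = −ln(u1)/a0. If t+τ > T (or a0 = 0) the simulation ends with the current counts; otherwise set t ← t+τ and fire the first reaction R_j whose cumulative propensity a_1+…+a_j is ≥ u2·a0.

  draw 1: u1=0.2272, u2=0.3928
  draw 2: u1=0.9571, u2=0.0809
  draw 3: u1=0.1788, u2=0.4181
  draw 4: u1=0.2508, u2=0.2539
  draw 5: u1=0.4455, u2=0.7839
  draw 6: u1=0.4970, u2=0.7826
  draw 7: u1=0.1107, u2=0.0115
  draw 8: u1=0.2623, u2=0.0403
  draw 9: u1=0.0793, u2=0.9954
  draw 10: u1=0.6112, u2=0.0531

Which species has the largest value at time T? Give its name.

Dominant species at T: Z

t=0.000: Z=8 S=2 E=6 Q=9 X=7
Draw 1: a1=23.184, a2=1.125, a3=5.028, a0=29.337; τ=−ln(0.2272)/29.337=0.051 → t=0.051; u2·a0=0.3928·29.337=11.524 ≤ a1=23.184 → R1 fires; Z=9 S=2 E=5 Q=9 X=7
Draw 2: a1=21.735, a2=1.125, a3=4.190, a0=27.050; τ=−ln(0.9571)/27.050=0.002 → t=0.052; u2·a0=0.0809·27.050=2.188 ≤ a1=21.735 → R1 fires; Z=10 S=2 E=4 Q=9 X=7
Draw 3: a1=19.320, a2=1.125, a3=3.352, a0=23.797; τ=−ln(0.1788)/23.797=0.072 → t=0.124; u2·a0=0.4181·23.797=9.950 ≤ a1=19.320 → R1 fires; Z=11 S=2 E=3 Q=9 X=7
Draw 4: a1=15.939, a2=1.125, a3=2.514, a0=19.578; τ=−ln(0.2508)/19.578=0.071 → t=0.195; u2·a0=0.2539·19.578=4.971 ≤ a1=15.939 → R1 fires; Z=12 S=2 E=2 Q=9 X=7
Draw 5: a1=11.592, a2=1.125, a3=1.676, a0=14.393; τ=−ln(0.4455)/14.393=0.056 → t=0.251; u2·a0=0.7839·14.393=11.283 ≤ a1=11.592 → R1 fires; Z=13 S=2 E=1 Q=9 X=7
Draw 6: a1=6.279, a2=1.125, a3=0.838, a0=8.242; τ=−ln(0.4970)/8.242=0.085 → t=0.336; u2·a0=0.7826·8.242=6.450; a1=6.279 < 6.450 ≤ a1+a2=7.404 → R2 fires; Z=14 S=2 E=2 Q=8 X=7
Draw 7: a1=13.524, a2=1.000, a3=1.676, a0=16.200; τ=−ln(0.1107)/16.200=0.136 → t=0.472; u2·a0=0.0115·16.200=0.186 ≤ a1=13.524 → R1 fires; Z=15 S=2 E=1 Q=8 X=7
Draw 8: a1=7.245, a2=1.000, a3=0.838, a0=9.083; τ=−ln(0.2623)/9.083=0.147 → t=0.619; u2·a0=0.0403·9.083=0.366 ≤ a1=7.245 → R1 fires; Z=16 S=2 E=0 Q=8 X=7
Draw 9: a1=0.000, a2=1.000, a3=0.000, a0=1.000; τ=−ln(0.0793)/1.000=2.535 → t=3.154; u2·a0=0.9954·1.000=0.995; a1=0.000 < 0.995 ≤ a1+a2=1.000 → R2 fires; Z=17 S=2 E=1 Q=7 X=7
Draw 10: a1=8.211, a2=0.875, a3=0.838, a0=9.924; τ=−ln(0.6112)/9.924=0.050 → t=3.203 > T=3.18: stop.
At T=3.18: Z=17 S=2 E=1 Q=7 X=7; the largest is Z.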